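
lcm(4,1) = 4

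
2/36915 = 2/36915 = 0.00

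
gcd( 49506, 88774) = 2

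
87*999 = 86913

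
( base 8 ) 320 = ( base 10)208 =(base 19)AI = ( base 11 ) 17a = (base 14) 10C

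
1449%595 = 259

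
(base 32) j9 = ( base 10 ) 617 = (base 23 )13j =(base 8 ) 1151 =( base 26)nj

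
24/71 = 24/71 = 0.34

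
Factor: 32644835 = 5^1 * 2027^1*3221^1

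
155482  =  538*289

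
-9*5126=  - 46134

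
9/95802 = 3/31934=0.00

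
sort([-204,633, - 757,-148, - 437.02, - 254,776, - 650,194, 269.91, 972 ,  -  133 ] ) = [- 757,-650,-437.02, - 254,  -  204,-148, - 133,194, 269.91,633, 776, 972 ] 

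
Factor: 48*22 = 1056 = 2^5 * 3^1*11^1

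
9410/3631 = 9410/3631 = 2.59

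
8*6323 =50584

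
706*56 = 39536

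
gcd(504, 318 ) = 6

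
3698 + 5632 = 9330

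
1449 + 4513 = 5962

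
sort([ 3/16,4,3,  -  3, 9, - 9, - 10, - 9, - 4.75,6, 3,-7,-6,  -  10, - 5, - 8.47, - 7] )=[ - 10, - 10,-9, - 9,  -  8.47, - 7,-7, - 6, - 5,-4.75,-3,3/16,3, 3,4, 6,9]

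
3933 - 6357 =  - 2424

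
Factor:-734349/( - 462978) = 847/534  =  2^(  -  1 )*3^(-1 )*7^1*11^2 * 89^( -1)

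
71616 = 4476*16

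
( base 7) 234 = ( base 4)1323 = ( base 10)123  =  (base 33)3o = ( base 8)173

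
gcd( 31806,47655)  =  27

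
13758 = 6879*2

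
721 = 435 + 286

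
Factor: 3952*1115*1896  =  8354686080 = 2^7*3^1 *5^1*13^1 * 19^1*  79^1*223^1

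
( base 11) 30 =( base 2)100001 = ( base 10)33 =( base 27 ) 16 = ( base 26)17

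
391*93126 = 36412266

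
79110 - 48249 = 30861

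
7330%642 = 268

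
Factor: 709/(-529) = -23^( - 2) * 709^1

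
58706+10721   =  69427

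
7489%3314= 861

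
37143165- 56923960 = - 19780795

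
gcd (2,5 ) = 1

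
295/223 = 295/223 = 1.32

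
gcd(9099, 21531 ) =3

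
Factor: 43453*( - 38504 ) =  - 2^3*19^1*2287^1*4813^1 = -1673114312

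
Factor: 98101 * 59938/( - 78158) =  - 2939988869/39079 = - 23^1*1303^1*39079^( - 1)*98101^1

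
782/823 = 782/823 = 0.95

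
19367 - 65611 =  -46244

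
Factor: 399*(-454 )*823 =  - 2^1*3^1*7^1*19^1* 227^1*823^1 = - 149083158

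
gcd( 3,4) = 1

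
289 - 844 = - 555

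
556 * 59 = 32804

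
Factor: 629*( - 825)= - 518925 = - 3^1*5^2*11^1*17^1*37^1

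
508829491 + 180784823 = 689614314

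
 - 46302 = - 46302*1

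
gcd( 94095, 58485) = 15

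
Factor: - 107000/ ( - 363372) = 250/849 = 2^1*3^(-1)*5^3*283^( - 1)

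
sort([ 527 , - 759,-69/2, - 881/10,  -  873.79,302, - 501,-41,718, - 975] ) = [  -  975, - 873.79, - 759, -501, - 881/10, - 41, - 69/2 , 302, 527,718 ]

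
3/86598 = 1/28866 = 0.00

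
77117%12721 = 791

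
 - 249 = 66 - 315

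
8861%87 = 74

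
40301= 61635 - 21334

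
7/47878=7/47878 = 0.00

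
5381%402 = 155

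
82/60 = 1 + 11/30= 1.37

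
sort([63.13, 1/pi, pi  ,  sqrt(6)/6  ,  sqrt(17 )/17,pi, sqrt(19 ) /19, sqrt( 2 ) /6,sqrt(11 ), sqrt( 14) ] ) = [ sqrt (19)/19, sqrt( 2) /6,  sqrt(17)/17,1/pi, sqrt( 6) /6, pi,pi, sqrt(11 ) , sqrt(14 ), 63.13]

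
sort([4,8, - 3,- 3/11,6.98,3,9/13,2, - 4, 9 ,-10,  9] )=[ - 10, - 4,  -  3, - 3/11,9/13,2,3, 4,6.98 , 8,9, 9 ]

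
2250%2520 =2250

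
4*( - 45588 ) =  - 182352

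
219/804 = 73/268 = 0.27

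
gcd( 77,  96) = 1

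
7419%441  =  363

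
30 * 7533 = 225990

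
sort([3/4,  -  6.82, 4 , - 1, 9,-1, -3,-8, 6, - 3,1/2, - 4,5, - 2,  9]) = [-8, - 6.82, - 4, - 3, - 3, - 2,  -  1 ,  -  1, 1/2  ,  3/4, 4, 5, 6, 9,  9]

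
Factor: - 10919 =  - 61^1  *  179^1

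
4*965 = 3860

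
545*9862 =5374790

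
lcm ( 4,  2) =4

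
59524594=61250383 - 1725789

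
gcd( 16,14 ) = 2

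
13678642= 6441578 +7237064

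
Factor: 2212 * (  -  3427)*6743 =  - 51115473332  =  - 2^2*7^1 * 11^1*23^1*79^1*149^1*613^1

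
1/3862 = 1/3862  =  0.00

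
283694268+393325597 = 677019865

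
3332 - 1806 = 1526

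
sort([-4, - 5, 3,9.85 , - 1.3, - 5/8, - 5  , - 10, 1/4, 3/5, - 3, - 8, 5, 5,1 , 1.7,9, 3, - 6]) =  [ - 10, - 8, - 6, - 5, - 5,-4,-3,  -  1.3, - 5/8,  1/4, 3/5 , 1,1.7,3, 3,5, 5, 9, 9.85 ]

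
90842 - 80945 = 9897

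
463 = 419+44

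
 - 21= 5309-5330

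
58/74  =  29/37 = 0.78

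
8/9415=8/9415=0.00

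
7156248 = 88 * 81321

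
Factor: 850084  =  2^2*461^2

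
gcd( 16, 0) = 16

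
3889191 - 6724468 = -2835277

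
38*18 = 684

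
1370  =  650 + 720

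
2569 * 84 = 215796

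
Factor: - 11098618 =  - 2^1 * 41^1*135349^1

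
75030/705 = 106 + 20/47 = 106.43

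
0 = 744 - 744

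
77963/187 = 77963/187= 416.91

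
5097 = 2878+2219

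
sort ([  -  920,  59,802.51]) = [ - 920,59, 802.51 ]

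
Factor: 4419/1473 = 3^1 = 3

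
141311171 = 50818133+90493038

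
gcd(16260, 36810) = 30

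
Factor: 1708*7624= 13021792 = 2^5*7^1*61^1*953^1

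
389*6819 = 2652591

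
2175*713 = 1550775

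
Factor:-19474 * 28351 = - 2^1*7^1*13^1*107^1*28351^1= -552107374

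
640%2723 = 640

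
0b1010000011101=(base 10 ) 5149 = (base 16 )141D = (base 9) 7051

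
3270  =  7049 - 3779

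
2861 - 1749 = 1112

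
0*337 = 0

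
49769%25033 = 24736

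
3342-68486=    - 65144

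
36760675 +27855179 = 64615854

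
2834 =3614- 780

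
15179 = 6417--8762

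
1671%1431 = 240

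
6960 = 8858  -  1898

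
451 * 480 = 216480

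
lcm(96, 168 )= 672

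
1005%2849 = 1005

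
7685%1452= 425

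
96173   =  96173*1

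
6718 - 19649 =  - 12931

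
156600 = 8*19575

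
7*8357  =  58499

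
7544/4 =1886= 1886.00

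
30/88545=2/5903 = 0.00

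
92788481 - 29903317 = 62885164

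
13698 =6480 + 7218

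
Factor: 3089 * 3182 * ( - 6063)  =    -  59594427474= - 2^1*3^1 * 37^1 * 43^2*47^1*3089^1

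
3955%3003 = 952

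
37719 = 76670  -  38951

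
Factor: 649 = 11^1 * 59^1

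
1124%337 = 113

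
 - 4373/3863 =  - 4373/3863 = - 1.13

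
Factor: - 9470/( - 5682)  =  3^ (-1 )*5^1 = 5/3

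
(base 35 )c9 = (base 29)en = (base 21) K9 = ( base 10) 429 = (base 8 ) 655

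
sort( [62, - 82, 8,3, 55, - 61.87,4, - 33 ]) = [-82,-61.87,-33,3,4, 8,55,62 ] 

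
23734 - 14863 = 8871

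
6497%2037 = 386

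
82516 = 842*98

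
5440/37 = 147+1/37 = 147.03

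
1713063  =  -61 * ( - 28083)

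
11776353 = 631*18663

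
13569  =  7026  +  6543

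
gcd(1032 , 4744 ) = 8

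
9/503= 9/503 = 0.02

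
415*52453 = 21767995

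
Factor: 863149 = 7^1 * 123307^1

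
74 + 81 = 155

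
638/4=159 + 1/2 = 159.50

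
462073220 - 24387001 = 437686219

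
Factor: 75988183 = 151^1*503233^1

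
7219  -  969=6250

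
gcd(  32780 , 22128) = 4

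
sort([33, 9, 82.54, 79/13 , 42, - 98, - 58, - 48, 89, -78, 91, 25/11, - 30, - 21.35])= [ - 98,-78,- 58, - 48, - 30, - 21.35,25/11, 79/13, 9, 33 , 42,82.54,89, 91]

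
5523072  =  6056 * 912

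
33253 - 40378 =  - 7125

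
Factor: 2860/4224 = 65/96 =2^ (-5 )*3^( -1 )*5^1 * 13^1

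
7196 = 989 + 6207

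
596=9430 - 8834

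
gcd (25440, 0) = 25440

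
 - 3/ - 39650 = 3/39650 = 0.00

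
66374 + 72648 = 139022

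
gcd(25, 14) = 1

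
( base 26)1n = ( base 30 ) 1J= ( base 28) 1L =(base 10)49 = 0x31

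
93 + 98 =191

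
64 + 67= 131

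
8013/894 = 8 + 287/298 = 8.96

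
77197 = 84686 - 7489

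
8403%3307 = 1789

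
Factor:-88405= - 5^1*17681^1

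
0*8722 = 0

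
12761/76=12761/76 = 167.91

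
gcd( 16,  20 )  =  4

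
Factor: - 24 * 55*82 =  - 2^4*3^1*5^1*11^1*41^1 = - 108240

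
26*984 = 25584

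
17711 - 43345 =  - 25634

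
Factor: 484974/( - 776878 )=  - 242487/388439=- 3^3*7^1*311^(  -  1)*1249^( - 1 )*1283^1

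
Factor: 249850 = 2^1*5^2 * 19^1*263^1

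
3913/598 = 301/46 = 6.54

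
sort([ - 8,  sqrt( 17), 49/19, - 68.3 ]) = [ - 68.3, - 8,49/19,sqrt( 17)]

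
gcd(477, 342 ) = 9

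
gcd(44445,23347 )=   1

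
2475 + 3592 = 6067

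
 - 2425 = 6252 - 8677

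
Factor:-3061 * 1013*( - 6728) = 20862135304= 2^3 * 29^2*1013^1 * 3061^1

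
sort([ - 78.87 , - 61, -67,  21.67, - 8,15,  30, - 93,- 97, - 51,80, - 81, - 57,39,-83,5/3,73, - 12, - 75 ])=[ - 97, - 93, - 83, - 81,- 78.87, - 75, - 67, - 61, - 57, - 51,-12,- 8, 5/3, 15,21.67,30,  39,73, 80]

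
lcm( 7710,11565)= 23130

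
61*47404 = 2891644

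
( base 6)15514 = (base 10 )2566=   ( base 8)5006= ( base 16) A06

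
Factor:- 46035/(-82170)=93/166 = 2^( - 1 )*3^1*31^1 * 83^( - 1) 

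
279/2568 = 93/856 = 0.11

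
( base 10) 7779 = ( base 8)17143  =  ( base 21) hd9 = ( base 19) 12a8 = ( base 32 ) 7J3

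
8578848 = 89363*96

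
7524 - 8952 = - 1428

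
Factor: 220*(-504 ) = -110880 = - 2^5*3^2*5^1*7^1*11^1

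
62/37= 1 + 25/37= 1.68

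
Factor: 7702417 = 379^1 * 20323^1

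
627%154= 11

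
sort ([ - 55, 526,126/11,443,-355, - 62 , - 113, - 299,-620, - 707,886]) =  [ - 707,  -  620 , - 355  ,-299, - 113, - 62, - 55,126/11, 443, 526, 886 ]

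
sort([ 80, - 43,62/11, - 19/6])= [-43, - 19/6,62/11, 80] 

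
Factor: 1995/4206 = 2^(  -  1 )*5^1*7^1 * 19^1*701^(  -  1 ) = 665/1402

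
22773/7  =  22773/7  =  3253.29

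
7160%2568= 2024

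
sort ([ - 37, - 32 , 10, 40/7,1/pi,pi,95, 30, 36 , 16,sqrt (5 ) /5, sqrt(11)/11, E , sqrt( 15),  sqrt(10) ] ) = [ - 37, - 32 , sqrt(11 ) /11,1/pi, sqrt( 5 ) /5,E,  pi, sqrt( 10) , sqrt(15 ),40/7,10 , 16,  30 , 36,95]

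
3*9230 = 27690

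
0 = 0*305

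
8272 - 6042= 2230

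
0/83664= 0 = 0.00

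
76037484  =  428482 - -75609002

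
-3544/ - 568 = 6  +  17/71 = 6.24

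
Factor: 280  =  2^3*5^1*7^1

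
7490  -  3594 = 3896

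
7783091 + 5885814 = 13668905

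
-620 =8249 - 8869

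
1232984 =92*13402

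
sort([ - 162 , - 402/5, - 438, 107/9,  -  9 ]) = [ - 438 ,  -  162, - 402/5, - 9,107/9] 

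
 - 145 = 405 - 550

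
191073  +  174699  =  365772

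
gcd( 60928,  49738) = 2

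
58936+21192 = 80128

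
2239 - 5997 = -3758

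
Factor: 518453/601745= 5^( - 1 )*13^1*19^1 * 2099^1*120349^( - 1 )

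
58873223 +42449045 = 101322268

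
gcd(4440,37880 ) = 40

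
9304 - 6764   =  2540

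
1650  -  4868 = - 3218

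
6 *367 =2202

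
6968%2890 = 1188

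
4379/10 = 437 + 9/10 = 437.90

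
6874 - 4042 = 2832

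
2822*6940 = 19584680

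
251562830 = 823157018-571594188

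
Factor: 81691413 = 3^1*773^1*35227^1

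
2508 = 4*627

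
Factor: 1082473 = 7^1 * 59^1 * 2621^1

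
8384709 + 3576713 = 11961422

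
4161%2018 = 125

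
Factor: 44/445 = 2^2*5^ ( - 1 )*11^1*89^ ( - 1)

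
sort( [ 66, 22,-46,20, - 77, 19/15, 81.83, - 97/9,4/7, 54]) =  [ - 77, - 46, - 97/9,  4/7,  19/15, 20  ,  22, 54, 66, 81.83 ]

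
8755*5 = 43775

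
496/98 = 248/49 = 5.06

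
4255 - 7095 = -2840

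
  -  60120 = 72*( - 835) 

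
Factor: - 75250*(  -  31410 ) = 2^2 * 3^2 *5^4*7^1*43^1*349^1 = 2363602500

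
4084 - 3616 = 468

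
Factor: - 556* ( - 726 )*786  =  2^4 * 3^2*11^2*131^1 * 139^1 = 317273616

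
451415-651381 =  - 199966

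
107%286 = 107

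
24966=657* 38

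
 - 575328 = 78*( - 7376)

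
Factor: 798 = 2^1*3^1*7^1*19^1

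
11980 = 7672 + 4308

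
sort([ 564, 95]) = [ 95,564 ]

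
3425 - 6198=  - 2773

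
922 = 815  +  107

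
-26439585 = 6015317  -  32454902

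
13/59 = 13/59 = 0.22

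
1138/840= 569/420 = 1.35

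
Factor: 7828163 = 7^1*1118309^1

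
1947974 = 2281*854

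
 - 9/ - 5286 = 3/1762  =  0.00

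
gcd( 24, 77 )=1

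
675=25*27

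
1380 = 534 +846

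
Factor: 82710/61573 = 2^1*3^2*5^1*67^( - 1)= 90/67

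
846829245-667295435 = 179533810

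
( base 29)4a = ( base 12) a6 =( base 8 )176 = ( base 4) 1332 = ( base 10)126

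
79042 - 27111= 51931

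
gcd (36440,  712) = 8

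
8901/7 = 8901/7 = 1271.57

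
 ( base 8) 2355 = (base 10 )1261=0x4ed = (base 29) 1EE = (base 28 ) 1H1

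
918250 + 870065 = 1788315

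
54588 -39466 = 15122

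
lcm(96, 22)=1056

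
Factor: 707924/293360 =917/380  =  2^( - 2)*5^( - 1 )*7^1*19^( -1)*131^1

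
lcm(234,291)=22698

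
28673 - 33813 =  - 5140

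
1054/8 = 527/4 = 131.75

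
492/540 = 41/45 = 0.91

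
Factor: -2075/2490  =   - 2^(-1)*3^(-1)*5^1=- 5/6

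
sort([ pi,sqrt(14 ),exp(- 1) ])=[ exp(-1) , pi, sqrt ( 14) ] 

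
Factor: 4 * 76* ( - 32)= - 9728 = - 2^9*19^1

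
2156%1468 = 688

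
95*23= 2185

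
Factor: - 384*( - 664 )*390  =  2^11*3^2* 5^1*13^1 * 83^1 = 99440640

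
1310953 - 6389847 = - 5078894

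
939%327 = 285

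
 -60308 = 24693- 85001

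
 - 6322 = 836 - 7158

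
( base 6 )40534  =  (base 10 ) 5386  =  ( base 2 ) 1010100001010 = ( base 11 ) 4057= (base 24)98a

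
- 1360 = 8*( - 170) 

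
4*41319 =165276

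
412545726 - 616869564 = -204323838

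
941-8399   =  -7458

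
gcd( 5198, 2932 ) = 2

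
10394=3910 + 6484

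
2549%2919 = 2549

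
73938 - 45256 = 28682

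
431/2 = 215+1/2 = 215.50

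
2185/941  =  2 + 303/941 = 2.32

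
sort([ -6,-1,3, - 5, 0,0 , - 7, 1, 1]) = [ - 7,  -  6, - 5, -1 , 0,0 , 1,1,3 ] 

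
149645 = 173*865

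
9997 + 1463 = 11460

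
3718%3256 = 462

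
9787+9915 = 19702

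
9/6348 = 3/2116 = 0.00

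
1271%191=125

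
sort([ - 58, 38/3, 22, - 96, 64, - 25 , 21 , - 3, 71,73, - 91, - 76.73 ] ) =[ - 96, - 91, - 76.73, - 58, - 25, - 3, 38/3, 21, 22, 64, 71, 73 ] 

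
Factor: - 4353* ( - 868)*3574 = 13504015896 =2^3*3^1*7^1*31^1*1451^1*1787^1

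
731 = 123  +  608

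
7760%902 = 544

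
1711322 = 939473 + 771849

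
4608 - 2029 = 2579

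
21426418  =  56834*377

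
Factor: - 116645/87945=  - 3^(  -  1) * 11^( - 1 )*13^( -1 ) * 569^1 = - 569/429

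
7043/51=7043/51 = 138.10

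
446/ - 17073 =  - 446/17073=- 0.03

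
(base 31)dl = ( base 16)1A8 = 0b110101000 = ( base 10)424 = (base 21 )K4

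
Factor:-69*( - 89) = 6141  =  3^1*23^1*89^1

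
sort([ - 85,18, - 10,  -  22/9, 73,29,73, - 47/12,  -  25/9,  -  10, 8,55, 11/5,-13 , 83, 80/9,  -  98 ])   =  [-98, - 85,-13,-10, - 10 ,-47/12,  -  25/9, -22/9, 11/5, 8, 80/9,18,29,55, 73, 73,83]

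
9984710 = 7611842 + 2372868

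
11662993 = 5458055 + 6204938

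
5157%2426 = 305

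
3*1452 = 4356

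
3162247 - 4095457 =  - 933210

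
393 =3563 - 3170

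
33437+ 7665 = 41102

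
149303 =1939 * 77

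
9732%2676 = 1704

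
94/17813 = 2/379 = 0.01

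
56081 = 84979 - 28898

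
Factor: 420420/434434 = 30/31 = 2^1*3^1*5^1*31^ ( -1 ) 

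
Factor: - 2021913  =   - 3^2*31^1*7247^1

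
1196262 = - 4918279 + 6114541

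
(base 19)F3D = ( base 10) 5485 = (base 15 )195A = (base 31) 5LT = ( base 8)12555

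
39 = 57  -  18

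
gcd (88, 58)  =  2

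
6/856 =3/428 = 0.01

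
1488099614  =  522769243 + 965330371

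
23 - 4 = 19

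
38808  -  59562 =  - 20754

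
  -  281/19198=  -  1+18917/19198 = - 0.01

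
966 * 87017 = 84058422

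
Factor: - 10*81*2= - 2^2*3^4*5^1= -1620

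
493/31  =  493/31 = 15.90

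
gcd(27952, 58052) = 4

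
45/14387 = 45/14387  =  0.00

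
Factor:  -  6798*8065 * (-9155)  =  2^1 * 3^1 * 5^2*11^1 * 103^1 * 1613^1 * 1831^1 = 501930839850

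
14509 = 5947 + 8562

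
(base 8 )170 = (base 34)3i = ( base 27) 4c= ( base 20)60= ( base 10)120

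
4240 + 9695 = 13935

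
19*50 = 950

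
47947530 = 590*81267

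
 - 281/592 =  - 281/592 = -0.47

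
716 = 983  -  267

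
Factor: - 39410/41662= -35/37 = -  5^1*7^1*37^(-1)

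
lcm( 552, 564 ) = 25944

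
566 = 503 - -63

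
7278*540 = 3930120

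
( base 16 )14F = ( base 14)19D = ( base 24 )DN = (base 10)335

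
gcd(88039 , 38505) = 1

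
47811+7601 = 55412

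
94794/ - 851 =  - 2562/23 = - 111.39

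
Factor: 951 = 3^1*317^1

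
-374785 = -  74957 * 5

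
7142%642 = 80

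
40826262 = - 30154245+70980507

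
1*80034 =80034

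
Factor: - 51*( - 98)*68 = 2^3*3^1*7^2 * 17^2 = 339864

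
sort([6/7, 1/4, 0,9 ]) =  [0, 1/4 , 6/7, 9]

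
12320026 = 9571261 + 2748765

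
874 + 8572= 9446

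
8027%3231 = 1565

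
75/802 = 75/802=0.09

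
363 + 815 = 1178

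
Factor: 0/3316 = 0^1 = 0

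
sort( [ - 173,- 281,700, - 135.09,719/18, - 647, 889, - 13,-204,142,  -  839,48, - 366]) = [ - 839, - 647, - 366, - 281, - 204,-173,-135.09, - 13, 719/18 , 48,142 , 700 , 889 ] 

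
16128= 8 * 2016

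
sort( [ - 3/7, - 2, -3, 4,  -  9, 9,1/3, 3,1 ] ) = [ - 9,-3 ,-2,  -  3/7, 1/3, 1, 3,  4,9 ]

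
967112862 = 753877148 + 213235714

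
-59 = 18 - 77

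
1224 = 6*204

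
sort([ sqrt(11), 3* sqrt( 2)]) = [ sqrt( 11 ),  3*sqrt( 2)]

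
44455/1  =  44455 = 44455.00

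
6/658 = 3/329 = 0.01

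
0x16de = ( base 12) 347A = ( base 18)1014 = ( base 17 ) 1346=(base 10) 5854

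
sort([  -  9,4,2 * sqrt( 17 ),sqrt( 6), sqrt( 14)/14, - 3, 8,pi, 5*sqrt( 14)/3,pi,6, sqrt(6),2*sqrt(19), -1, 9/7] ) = [-9,-3,  -  1,sqrt( 14)/14,  9/7,sqrt(6),sqrt( 6),  pi, pi , 4, 6, 5*sqrt( 14)/3, 8,2*sqrt (17),2*sqrt( 19) ]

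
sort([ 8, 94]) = [8 , 94]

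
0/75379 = 0=0.00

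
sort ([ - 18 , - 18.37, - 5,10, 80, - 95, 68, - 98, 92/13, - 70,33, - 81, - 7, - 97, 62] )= [ - 98, - 97, - 95, - 81,-70 , - 18.37,-18, - 7, - 5,  92/13,10 , 33,62,68,80 ]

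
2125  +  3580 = 5705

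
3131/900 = 3 + 431/900 = 3.48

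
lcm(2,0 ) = 0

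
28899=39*741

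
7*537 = 3759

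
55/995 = 11/199=0.06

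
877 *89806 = 78759862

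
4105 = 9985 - 5880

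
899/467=899/467 = 1.93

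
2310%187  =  66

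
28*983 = 27524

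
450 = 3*150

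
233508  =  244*957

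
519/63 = 8+ 5/21 = 8.24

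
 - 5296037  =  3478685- 8774722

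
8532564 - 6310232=2222332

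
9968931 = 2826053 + 7142878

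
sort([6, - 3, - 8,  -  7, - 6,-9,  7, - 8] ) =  [ - 9, - 8, -8, - 7, - 6, - 3,6,  7]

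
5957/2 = 5957/2 = 2978.50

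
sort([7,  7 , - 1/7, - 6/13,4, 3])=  [-6/13, - 1/7, 3,  4,7,7 ]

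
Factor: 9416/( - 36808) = -11^1*43^( - 1) = - 11/43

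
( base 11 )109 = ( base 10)130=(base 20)6a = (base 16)82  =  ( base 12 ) aa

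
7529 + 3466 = 10995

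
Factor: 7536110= 2^1*5^1*753611^1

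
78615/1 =78615 = 78615.00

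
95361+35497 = 130858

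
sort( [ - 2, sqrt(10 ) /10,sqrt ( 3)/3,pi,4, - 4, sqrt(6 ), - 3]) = [-4 ,-3,-2,  sqrt(10)/10,sqrt( 3)/3, sqrt ( 6),  pi, 4]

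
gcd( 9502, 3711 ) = 1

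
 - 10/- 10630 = 1/1063 = 0.00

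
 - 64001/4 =  -  64001/4 = - 16000.25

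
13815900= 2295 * 6020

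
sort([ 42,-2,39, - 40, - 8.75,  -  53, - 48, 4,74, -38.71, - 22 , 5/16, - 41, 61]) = [ - 53, - 48, - 41, - 40,-38.71, - 22, - 8.75, - 2, 5/16,4,39, 42, 61 , 74 ] 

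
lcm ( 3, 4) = 12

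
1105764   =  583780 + 521984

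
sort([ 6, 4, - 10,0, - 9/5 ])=[ - 10, - 9/5 , 0,4,6] 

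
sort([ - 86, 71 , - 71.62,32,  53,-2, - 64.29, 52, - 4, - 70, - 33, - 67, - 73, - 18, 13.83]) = [ - 86, - 73, - 71.62, - 70, - 67, -64.29, - 33, - 18,-4,-2,13.83, 32,52, 53 , 71]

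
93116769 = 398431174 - 305314405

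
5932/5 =5932/5 = 1186.40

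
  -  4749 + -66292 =-71041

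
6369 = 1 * 6369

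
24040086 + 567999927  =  592040013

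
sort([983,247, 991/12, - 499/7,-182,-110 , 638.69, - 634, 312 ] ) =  [ - 634 ,- 182,  -  110, - 499/7,  991/12, 247,312,638.69,983 ] 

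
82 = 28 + 54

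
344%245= 99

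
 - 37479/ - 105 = 12493/35 =356.94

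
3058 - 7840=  - 4782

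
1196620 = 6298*190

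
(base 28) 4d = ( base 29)49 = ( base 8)175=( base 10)125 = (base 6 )325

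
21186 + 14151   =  35337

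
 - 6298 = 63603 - 69901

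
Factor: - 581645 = - 5^1*116329^1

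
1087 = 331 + 756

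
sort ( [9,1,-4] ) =[ - 4,1, 9] 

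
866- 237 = 629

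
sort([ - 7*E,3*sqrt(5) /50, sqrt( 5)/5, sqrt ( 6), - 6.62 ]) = [ - 7 * E, - 6.62, 3*sqrt( 5) /50 , sqrt( 5 )/5, sqrt( 6) ] 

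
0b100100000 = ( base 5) 2123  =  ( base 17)gg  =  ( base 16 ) 120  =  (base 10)288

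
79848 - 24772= 55076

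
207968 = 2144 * 97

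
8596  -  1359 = 7237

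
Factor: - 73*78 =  - 5694 = - 2^1*3^1*13^1*73^1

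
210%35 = 0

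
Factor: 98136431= 3709^1*26459^1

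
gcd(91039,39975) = 13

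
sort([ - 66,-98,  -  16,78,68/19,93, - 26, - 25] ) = [-98,-66, - 26, - 25, - 16,68/19 , 78,93]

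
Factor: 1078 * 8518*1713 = 2^2*3^1*7^2*11^1*571^1*4259^1 =15729458052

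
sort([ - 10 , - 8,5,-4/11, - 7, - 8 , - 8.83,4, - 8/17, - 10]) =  [  -  10, - 10, - 8.83, - 8, - 8, - 7, - 8/17,-4/11,4,5 ] 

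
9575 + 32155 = 41730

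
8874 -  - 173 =9047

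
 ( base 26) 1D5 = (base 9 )1352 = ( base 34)tx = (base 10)1019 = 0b1111111011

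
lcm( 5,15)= 15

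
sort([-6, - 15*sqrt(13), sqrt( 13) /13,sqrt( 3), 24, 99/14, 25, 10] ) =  [ - 15*sqrt ( 13) ,-6, sqrt ( 13)/13 , sqrt( 3 ),  99/14, 10,24, 25]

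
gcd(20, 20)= 20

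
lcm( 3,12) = 12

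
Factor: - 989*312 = - 308568 = - 2^3*3^1*13^1*23^1*43^1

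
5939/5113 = 1 + 826/5113 =1.16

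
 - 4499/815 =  - 6 + 391/815 = - 5.52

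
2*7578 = 15156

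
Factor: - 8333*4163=-34690279 = - 13^1*23^1*181^1 *641^1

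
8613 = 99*87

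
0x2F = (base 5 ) 142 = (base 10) 47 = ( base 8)57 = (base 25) 1M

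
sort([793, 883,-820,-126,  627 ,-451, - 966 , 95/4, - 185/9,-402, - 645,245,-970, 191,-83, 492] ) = [- 970 ,-966,-820, - 645,- 451,-402, - 126, - 83, -185/9, 95/4,191, 245,492, 627,793, 883]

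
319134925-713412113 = -394277188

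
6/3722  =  3/1861 = 0.00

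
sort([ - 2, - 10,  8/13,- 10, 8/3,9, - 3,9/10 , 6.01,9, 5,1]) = [ - 10, - 10, - 3, - 2,  8/13,9/10,  1, 8/3,5,6.01,9,9] 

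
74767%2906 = 2117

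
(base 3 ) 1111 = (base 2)101000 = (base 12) 34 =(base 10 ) 40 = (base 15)2A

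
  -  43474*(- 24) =1043376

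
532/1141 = 76/163 = 0.47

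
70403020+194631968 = 265034988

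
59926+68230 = 128156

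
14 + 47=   61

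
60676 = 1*60676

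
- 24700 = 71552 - 96252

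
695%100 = 95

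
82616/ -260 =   -  20654/65=-  317.75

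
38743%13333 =12077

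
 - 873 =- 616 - 257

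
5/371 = 5/371=0.01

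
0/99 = 0 = 0.00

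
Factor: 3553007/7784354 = 2^( - 1)*29^( - 1 )*134213^( - 1 )* 3553007^1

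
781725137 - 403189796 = 378535341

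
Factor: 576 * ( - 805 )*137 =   -  2^6 * 3^2*5^1 * 7^1*23^1*137^1 = - 63524160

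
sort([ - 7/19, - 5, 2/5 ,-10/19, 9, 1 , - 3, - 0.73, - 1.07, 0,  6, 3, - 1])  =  [ - 5, - 3, - 1.07,-1,- 0.73, - 10/19, - 7/19,  0 , 2/5, 1, 3, 6, 9] 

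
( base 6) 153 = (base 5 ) 234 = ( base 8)105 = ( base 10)69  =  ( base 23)30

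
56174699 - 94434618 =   -  38259919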